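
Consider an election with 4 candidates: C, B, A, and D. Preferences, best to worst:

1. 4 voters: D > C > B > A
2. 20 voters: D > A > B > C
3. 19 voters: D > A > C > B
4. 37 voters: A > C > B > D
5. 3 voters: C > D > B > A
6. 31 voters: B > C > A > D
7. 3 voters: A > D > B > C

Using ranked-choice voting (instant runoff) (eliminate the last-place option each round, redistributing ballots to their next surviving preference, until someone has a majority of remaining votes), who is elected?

Round 1: C 3, B 31, A 40, D 43. Eliminate C.
Round 2: B 31, A 40, D 46. Eliminate B.
Round 3: A 71, D 46. A has a majority.

A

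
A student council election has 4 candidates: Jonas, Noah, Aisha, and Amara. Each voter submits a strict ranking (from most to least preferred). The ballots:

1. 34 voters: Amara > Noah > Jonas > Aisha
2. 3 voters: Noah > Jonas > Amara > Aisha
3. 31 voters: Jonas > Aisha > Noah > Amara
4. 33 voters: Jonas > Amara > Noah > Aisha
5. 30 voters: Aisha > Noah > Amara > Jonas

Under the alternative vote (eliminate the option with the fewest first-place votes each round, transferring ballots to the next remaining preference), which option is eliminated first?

Noah

Round 1: Jonas 64, Noah 3, Aisha 30, Amara 34. Eliminate Noah.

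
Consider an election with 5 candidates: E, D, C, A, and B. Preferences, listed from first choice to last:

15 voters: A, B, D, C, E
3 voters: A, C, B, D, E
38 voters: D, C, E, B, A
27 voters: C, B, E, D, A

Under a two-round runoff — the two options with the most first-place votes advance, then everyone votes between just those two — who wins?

D

Round 1 first-place votes: E 0, D 38, C 27, A 18, B 0.
D and C advance.
Runoff: D is preferred to C by 53 voters; C by 30.
D wins the runoff.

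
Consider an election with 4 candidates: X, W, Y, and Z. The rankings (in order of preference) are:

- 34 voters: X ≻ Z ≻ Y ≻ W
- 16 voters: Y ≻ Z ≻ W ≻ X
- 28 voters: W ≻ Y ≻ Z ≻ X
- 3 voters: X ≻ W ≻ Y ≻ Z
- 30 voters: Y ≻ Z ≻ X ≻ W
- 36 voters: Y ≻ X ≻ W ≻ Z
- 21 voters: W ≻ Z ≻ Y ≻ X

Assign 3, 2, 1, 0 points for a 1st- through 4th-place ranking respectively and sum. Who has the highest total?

X: 34·3 + 16·0 + 28·0 + 3·3 + 30·1 + 36·2 + 21·0 = 213
W: 34·0 + 16·1 + 28·3 + 3·2 + 30·0 + 36·1 + 21·3 = 205
Y: 34·1 + 16·3 + 28·2 + 3·1 + 30·3 + 36·3 + 21·1 = 360
Z: 34·2 + 16·2 + 28·1 + 3·0 + 30·2 + 36·0 + 21·2 = 230
Y has the highest Borda score (360).

Y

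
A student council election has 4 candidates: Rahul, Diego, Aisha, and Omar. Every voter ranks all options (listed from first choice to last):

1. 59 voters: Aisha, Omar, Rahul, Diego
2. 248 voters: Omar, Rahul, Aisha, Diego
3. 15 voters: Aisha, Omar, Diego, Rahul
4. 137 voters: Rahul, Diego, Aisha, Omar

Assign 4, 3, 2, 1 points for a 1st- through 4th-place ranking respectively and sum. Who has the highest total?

Rahul: 59·2 + 248·3 + 15·1 + 137·4 = 1425
Diego: 59·1 + 248·1 + 15·2 + 137·3 = 748
Aisha: 59·4 + 248·2 + 15·4 + 137·2 = 1066
Omar: 59·3 + 248·4 + 15·3 + 137·1 = 1351
Rahul has the highest Borda score (1425).

Rahul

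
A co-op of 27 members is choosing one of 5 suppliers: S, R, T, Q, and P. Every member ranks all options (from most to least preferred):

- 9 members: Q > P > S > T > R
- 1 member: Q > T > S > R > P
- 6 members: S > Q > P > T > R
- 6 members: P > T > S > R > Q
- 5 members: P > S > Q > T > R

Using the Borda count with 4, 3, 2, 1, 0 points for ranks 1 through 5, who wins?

S: 9·2 + 1·2 + 6·4 + 6·2 + 5·3 = 71
R: 9·0 + 1·1 + 6·0 + 6·1 + 5·0 = 7
T: 9·1 + 1·3 + 6·1 + 6·3 + 5·1 = 41
Q: 9·4 + 1·4 + 6·3 + 6·0 + 5·2 = 68
P: 9·3 + 1·0 + 6·2 + 6·4 + 5·4 = 83
P has the highest Borda score (83).

P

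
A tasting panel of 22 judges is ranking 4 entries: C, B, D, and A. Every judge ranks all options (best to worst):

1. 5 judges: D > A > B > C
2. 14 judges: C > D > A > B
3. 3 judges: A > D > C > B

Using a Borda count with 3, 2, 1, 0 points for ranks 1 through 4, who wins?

D

C: 5·0 + 14·3 + 3·1 = 45
B: 5·1 + 14·0 + 3·0 = 5
D: 5·3 + 14·2 + 3·2 = 49
A: 5·2 + 14·1 + 3·3 = 33
D has the highest Borda score (49).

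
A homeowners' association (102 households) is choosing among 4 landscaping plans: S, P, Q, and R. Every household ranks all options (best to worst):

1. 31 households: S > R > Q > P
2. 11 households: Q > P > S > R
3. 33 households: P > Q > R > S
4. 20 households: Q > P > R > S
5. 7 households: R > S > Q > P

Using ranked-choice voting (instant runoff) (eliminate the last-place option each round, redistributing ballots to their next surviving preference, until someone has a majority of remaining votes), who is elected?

P

Round 1: S 31, P 33, Q 31, R 7. Eliminate R.
Round 2: S 38, P 33, Q 31. Eliminate Q.
Round 3: S 38, P 64. P has a majority.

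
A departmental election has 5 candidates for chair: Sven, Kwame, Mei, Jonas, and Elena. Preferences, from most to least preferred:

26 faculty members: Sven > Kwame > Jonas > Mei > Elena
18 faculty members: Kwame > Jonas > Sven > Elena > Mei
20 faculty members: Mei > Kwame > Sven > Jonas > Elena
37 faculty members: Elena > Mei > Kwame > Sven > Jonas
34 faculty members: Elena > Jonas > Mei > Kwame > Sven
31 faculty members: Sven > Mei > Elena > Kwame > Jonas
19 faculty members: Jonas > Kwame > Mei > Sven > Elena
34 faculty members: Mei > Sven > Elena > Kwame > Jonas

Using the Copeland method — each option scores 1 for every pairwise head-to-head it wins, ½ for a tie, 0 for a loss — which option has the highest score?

Sven: beats Jonas and Elena; loses to Kwame and Mei → score 2.
Kwame: beats Sven and Jonas; loses to Mei and Elena → score 2.
Mei: beats Sven, Kwame, Jonas, and Elena → score 4.
Jonas: loses to Sven, Kwame, Mei, and Elena → score 0.
Elena: beats Kwame and Jonas; loses to Sven and Mei → score 2.
Mei has the best pairwise record.

Mei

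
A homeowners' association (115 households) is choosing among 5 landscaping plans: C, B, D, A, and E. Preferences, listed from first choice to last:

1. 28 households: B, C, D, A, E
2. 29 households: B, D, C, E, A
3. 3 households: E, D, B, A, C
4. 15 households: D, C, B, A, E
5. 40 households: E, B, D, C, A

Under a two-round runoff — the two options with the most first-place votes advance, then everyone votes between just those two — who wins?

Round 1 first-place votes: C 0, B 57, D 15, A 0, E 43.
B and E advance.
Runoff: B is preferred to E by 72 voters; E by 43.
B wins the runoff.

B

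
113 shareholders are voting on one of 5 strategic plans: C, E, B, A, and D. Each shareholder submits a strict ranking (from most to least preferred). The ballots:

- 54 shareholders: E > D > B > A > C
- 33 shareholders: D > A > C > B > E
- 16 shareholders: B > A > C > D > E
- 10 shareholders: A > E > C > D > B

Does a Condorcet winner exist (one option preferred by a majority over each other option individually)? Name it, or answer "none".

none

Checking pairwise contests:
E beats C 64–49.
A beats E 59–54.
E beats B 64–49.
B beats A 70–43.
E beats D 64–49.
Every option loses at least one head-to-head, so there is no Condorcet winner.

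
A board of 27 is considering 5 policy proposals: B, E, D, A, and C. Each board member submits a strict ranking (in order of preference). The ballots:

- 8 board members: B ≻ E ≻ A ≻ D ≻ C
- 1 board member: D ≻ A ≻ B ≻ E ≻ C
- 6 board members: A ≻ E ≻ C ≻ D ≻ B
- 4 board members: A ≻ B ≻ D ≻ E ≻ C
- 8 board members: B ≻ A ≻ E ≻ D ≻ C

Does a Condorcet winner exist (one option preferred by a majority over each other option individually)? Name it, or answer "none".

B vs E: 21–6 for B.
B vs D: 20–7 for B.
B vs A: 16–11 for B.
B vs C: 21–6 for B.
B beats every other option head-to-head.

B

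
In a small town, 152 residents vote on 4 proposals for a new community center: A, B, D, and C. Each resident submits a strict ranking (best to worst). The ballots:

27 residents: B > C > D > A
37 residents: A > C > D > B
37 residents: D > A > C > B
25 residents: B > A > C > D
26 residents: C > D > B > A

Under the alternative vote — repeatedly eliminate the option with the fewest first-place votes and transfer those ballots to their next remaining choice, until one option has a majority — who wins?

Round 1: A 37, B 52, D 37, C 26. Eliminate C.
Round 2: A 37, B 52, D 63. Eliminate A.
Round 3: B 52, D 100. D has a majority.

D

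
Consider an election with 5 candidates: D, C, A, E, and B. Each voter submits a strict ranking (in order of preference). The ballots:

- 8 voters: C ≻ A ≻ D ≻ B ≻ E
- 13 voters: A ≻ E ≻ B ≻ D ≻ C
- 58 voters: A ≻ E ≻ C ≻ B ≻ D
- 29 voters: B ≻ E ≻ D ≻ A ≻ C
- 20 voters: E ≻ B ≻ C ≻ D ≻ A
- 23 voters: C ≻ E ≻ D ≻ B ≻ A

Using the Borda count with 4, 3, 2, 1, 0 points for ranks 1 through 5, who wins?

D: 8·2 + 13·1 + 58·0 + 29·2 + 20·1 + 23·2 = 153
C: 8·4 + 13·0 + 58·2 + 29·0 + 20·2 + 23·4 = 280
A: 8·3 + 13·4 + 58·4 + 29·1 + 20·0 + 23·0 = 337
E: 8·0 + 13·3 + 58·3 + 29·3 + 20·4 + 23·3 = 449
B: 8·1 + 13·2 + 58·1 + 29·4 + 20·3 + 23·1 = 291
E has the highest Borda score (449).

E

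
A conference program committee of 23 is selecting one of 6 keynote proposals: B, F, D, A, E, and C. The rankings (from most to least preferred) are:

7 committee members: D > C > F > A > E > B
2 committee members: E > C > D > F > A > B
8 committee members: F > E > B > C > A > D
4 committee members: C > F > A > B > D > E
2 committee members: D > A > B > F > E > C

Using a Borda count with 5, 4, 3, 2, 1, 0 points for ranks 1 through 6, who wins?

F

B: 7·0 + 2·0 + 8·3 + 4·2 + 2·3 = 38
F: 7·3 + 2·2 + 8·5 + 4·4 + 2·2 = 85
D: 7·5 + 2·3 + 8·0 + 4·1 + 2·5 = 55
A: 7·2 + 2·1 + 8·1 + 4·3 + 2·4 = 44
E: 7·1 + 2·5 + 8·4 + 4·0 + 2·1 = 51
C: 7·4 + 2·4 + 8·2 + 4·5 + 2·0 = 72
F has the highest Borda score (85).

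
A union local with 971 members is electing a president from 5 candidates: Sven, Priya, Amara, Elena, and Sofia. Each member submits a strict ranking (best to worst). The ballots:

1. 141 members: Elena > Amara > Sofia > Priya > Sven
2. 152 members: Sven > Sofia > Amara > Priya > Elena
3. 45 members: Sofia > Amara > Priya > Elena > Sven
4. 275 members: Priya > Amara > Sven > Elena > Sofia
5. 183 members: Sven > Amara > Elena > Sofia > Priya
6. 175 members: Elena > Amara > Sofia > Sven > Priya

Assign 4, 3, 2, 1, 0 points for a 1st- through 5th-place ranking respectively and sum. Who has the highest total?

Sven: 141·0 + 152·4 + 45·0 + 275·2 + 183·4 + 175·1 = 2065
Priya: 141·1 + 152·1 + 45·2 + 275·4 + 183·0 + 175·0 = 1483
Amara: 141·3 + 152·2 + 45·3 + 275·3 + 183·3 + 175·3 = 2761
Elena: 141·4 + 152·0 + 45·1 + 275·1 + 183·2 + 175·4 = 1950
Sofia: 141·2 + 152·3 + 45·4 + 275·0 + 183·1 + 175·2 = 1451
Amara has the highest Borda score (2761).

Amara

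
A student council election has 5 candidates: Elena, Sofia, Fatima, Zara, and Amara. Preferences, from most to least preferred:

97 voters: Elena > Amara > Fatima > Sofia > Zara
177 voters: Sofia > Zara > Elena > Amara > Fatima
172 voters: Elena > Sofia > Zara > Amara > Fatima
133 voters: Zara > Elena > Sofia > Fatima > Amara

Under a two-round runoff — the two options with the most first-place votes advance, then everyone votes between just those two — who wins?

Round 1 first-place votes: Elena 269, Sofia 177, Fatima 0, Zara 133, Amara 0.
Elena and Sofia advance.
Runoff: Elena is preferred to Sofia by 402 voters; Sofia by 177.
Elena wins the runoff.

Elena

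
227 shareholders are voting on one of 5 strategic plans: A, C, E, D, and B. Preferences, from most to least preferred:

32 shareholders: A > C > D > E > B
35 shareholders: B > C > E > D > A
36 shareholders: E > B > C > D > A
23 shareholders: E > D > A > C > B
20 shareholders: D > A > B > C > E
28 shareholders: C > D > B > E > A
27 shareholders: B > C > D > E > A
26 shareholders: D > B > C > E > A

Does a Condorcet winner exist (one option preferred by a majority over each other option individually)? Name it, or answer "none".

Checking pairwise contests:
C beats A 152–75.
B beats C 144–83.
C beats E 168–59.
C beats D 158–69.
D beats B 129–98.
Every option loses at least one head-to-head, so there is no Condorcet winner.

none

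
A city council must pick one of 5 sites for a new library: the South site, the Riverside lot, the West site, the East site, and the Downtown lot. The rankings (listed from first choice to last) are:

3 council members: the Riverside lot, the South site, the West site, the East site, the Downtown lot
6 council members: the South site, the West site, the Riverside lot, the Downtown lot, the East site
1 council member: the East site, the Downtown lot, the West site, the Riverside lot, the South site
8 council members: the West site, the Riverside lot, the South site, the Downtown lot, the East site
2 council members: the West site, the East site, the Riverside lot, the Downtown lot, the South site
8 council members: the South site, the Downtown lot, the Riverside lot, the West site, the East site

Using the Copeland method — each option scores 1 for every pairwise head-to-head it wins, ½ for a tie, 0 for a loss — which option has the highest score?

the South site

the South site: beats the West site, the East site, and the Downtown lot; ties the Riverside lot → score 3.5.
the Riverside lot: beats the East site and the Downtown lot; ties the South site; loses to the West site → score 2.5.
the West site: beats the Riverside lot, the East site, and the Downtown lot; loses to the South site → score 3.
the East site: loses to the South site, the Riverside lot, the West site, and the Downtown lot → score 0.
the Downtown lot: beats the East site; loses to the South site, the Riverside lot, and the West site → score 1.
the South site has the best pairwise record.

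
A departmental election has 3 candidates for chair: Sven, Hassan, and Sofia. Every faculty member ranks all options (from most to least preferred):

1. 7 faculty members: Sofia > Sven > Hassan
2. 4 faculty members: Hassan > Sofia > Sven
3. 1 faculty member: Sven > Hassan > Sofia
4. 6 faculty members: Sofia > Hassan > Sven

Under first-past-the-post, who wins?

Sofia

First-place votes: Sven 1, Hassan 4, Sofia 13.
Sofia has the most first-place votes.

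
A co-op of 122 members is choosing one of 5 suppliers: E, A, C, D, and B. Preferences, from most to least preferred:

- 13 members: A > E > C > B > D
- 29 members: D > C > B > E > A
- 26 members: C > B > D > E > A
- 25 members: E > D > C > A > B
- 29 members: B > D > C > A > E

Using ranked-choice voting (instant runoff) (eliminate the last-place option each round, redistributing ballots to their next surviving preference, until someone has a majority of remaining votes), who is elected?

Round 1: E 25, A 13, C 26, D 29, B 29. Eliminate A.
Round 2: E 38, C 26, D 29, B 29. Eliminate C.
Round 3: E 38, D 29, B 55. Eliminate D.
Round 4: E 38, B 84. B has a majority.

B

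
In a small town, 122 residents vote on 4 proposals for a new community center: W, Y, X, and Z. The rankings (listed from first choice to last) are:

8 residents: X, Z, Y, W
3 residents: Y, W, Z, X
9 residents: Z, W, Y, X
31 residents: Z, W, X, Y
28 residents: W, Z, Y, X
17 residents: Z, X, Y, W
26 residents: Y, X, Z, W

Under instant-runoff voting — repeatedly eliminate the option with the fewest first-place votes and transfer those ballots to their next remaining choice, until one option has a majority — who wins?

Round 1: W 28, Y 29, X 8, Z 57. Eliminate X.
Round 2: W 28, Y 29, Z 65. Z has a majority.

Z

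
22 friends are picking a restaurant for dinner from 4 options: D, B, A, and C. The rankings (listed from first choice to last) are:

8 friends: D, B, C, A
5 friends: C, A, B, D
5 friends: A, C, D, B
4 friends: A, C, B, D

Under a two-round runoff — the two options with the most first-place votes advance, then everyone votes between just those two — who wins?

A

Round 1 first-place votes: D 8, B 0, A 9, C 5.
A and D advance.
Runoff: A is preferred to D by 14 voters; D by 8.
A wins the runoff.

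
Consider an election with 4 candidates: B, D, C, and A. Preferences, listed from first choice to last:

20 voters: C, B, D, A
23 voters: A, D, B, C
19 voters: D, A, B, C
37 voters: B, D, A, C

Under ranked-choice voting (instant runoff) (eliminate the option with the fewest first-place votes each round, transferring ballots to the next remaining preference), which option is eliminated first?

Round 1: B 37, D 19, C 20, A 23. Eliminate D.

D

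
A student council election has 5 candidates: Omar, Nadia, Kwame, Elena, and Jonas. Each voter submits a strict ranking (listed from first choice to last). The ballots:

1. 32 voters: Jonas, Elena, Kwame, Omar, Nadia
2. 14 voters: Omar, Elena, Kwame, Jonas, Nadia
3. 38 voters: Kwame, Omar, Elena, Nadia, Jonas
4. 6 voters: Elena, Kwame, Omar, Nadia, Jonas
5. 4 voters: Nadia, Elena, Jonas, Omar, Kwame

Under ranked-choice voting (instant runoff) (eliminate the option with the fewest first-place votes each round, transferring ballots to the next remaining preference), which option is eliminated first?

Round 1: Omar 14, Nadia 4, Kwame 38, Elena 6, Jonas 32. Eliminate Nadia.

Nadia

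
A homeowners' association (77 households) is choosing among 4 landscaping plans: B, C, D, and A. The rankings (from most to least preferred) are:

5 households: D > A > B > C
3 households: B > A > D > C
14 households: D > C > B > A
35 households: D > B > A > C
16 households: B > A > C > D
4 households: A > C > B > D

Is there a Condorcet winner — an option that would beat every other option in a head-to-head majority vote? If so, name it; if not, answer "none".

D

D vs B: 54–23 for D.
D vs C: 57–20 for D.
D vs A: 54–23 for D.
D beats every other option head-to-head.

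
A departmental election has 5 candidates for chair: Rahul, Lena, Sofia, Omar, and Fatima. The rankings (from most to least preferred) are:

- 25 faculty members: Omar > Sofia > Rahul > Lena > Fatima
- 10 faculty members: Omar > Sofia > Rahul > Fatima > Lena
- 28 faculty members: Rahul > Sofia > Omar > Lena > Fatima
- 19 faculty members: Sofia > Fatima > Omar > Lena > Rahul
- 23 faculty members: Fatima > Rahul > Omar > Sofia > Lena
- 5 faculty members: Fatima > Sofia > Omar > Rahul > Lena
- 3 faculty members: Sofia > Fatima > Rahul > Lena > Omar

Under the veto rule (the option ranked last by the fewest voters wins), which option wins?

Sofia

Last-place votes: Rahul 19, Lena 38, Sofia 0, Omar 3, Fatima 53.
Sofia is ranked last by the fewest voters, so Sofia wins.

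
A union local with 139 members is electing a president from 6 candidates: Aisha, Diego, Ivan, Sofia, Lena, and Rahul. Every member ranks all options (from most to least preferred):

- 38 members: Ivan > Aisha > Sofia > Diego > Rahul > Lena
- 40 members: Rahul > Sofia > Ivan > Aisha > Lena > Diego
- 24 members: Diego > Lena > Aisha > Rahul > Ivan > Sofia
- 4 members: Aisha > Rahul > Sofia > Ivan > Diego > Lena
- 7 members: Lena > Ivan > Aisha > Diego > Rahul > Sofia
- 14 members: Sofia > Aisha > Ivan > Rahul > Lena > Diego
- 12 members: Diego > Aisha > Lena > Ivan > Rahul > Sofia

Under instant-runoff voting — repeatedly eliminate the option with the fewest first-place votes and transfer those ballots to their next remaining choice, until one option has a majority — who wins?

Round 1: Aisha 4, Diego 36, Ivan 38, Sofia 14, Lena 7, Rahul 40. Eliminate Aisha.
Round 2: Diego 36, Ivan 38, Sofia 14, Lena 7, Rahul 44. Eliminate Lena.
Round 3: Diego 36, Ivan 45, Sofia 14, Rahul 44. Eliminate Sofia.
Round 4: Diego 36, Ivan 59, Rahul 44. Eliminate Diego.
Round 5: Ivan 71, Rahul 68. Ivan has a majority.

Ivan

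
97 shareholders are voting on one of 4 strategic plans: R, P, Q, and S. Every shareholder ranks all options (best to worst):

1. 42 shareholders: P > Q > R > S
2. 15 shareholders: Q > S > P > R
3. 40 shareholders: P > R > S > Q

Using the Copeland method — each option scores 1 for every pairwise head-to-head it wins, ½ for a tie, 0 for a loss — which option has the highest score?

P

R: beats S; loses to P and Q → score 1.
P: beats R, Q, and S → score 3.
Q: beats R and S; loses to P → score 2.
S: loses to R, P, and Q → score 0.
P has the best pairwise record.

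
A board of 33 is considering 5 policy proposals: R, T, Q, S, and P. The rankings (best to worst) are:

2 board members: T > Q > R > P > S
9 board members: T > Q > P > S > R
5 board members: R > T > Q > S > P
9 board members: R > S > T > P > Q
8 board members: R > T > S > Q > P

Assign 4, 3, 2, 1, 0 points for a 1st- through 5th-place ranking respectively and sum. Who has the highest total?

T

R: 2·2 + 9·0 + 5·4 + 9·4 + 8·4 = 92
T: 2·4 + 9·4 + 5·3 + 9·2 + 8·3 = 101
Q: 2·3 + 9·3 + 5·2 + 9·0 + 8·1 = 51
S: 2·0 + 9·1 + 5·1 + 9·3 + 8·2 = 57
P: 2·1 + 9·2 + 5·0 + 9·1 + 8·0 = 29
T has the highest Borda score (101).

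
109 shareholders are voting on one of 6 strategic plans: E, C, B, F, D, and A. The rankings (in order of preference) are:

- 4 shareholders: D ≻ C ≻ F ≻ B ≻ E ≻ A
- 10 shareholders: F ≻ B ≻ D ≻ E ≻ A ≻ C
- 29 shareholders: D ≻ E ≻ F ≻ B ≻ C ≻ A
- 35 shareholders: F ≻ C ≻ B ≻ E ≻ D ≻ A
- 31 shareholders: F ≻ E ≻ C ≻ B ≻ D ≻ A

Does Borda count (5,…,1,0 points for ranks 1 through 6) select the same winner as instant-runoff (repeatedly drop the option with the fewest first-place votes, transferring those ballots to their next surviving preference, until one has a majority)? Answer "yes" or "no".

yes

Borda — scores: E 334, C 278, B 273, F 479, D 261, A 10. Winner: F.
Instant-runoff — R1 E 0, C 0, B 0, F 76, D 33, A 0 (F winner). Winner: F.
The two methods agree.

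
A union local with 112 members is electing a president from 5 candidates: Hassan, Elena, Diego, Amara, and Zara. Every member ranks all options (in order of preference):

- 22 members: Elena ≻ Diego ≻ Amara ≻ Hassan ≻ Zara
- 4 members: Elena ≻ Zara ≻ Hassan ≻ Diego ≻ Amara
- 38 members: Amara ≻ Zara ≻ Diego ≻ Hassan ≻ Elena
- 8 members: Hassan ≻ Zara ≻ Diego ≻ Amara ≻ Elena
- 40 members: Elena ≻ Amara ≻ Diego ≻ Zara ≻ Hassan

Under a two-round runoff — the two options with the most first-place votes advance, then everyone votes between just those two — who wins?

Elena

Round 1 first-place votes: Hassan 8, Elena 66, Diego 0, Amara 38, Zara 0.
Elena and Amara advance.
Runoff: Elena is preferred to Amara by 66 voters; Amara by 46.
Elena wins the runoff.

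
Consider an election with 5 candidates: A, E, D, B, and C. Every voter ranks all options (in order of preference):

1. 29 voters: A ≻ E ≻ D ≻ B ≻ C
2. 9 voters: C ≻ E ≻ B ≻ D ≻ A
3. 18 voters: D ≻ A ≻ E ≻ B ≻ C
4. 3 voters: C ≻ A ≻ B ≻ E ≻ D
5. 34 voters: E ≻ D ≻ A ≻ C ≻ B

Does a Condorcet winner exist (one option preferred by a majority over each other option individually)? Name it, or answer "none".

Checking pairwise contests:
D beats A 61–32.
A beats E 50–43.
E beats D 75–18.
A beats B 84–9.
A beats C 81–12.
Every option loses at least one head-to-head, so there is no Condorcet winner.

none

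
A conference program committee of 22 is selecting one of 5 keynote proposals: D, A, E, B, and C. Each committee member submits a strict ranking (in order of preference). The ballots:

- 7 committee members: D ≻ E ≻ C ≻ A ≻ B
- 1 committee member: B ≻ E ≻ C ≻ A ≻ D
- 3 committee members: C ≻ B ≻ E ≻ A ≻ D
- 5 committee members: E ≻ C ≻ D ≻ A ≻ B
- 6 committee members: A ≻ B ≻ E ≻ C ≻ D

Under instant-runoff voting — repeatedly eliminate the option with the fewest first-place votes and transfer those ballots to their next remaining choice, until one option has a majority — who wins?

E

Round 1: D 7, A 6, E 5, B 1, C 3. Eliminate B.
Round 2: D 7, A 6, E 6, C 3. Eliminate C.
Round 3: D 7, A 6, E 9. Eliminate A.
Round 4: D 7, E 15. E has a majority.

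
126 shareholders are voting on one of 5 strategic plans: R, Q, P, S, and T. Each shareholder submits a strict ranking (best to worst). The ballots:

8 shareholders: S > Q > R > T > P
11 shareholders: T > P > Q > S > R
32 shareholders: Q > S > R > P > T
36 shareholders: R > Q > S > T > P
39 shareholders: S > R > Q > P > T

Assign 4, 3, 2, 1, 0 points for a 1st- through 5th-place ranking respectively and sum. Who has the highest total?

S

R: 8·2 + 11·0 + 32·2 + 36·4 + 39·3 = 341
Q: 8·3 + 11·2 + 32·4 + 36·3 + 39·2 = 360
P: 8·0 + 11·3 + 32·1 + 36·0 + 39·1 = 104
S: 8·4 + 11·1 + 32·3 + 36·2 + 39·4 = 367
T: 8·1 + 11·4 + 32·0 + 36·1 + 39·0 = 88
S has the highest Borda score (367).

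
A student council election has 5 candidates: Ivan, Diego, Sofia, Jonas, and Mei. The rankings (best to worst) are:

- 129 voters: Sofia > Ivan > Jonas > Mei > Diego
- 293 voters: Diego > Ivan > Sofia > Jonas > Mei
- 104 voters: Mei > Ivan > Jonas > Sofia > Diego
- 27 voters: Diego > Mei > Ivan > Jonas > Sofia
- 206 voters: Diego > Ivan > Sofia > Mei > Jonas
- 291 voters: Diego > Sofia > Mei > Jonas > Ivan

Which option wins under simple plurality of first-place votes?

First-place votes: Ivan 0, Diego 817, Sofia 129, Jonas 0, Mei 104.
Diego has the most first-place votes.

Diego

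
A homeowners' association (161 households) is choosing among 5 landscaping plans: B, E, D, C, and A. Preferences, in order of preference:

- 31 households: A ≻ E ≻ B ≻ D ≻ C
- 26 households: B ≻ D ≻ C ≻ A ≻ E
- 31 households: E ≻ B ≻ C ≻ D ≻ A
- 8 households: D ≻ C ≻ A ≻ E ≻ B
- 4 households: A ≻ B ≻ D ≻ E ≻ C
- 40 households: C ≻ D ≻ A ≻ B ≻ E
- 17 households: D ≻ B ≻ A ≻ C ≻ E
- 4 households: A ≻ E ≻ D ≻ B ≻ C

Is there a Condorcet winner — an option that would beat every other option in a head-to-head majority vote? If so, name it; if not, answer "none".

Checking pairwise contests:
A beats B 87–74.
B beats E 87–74.
B beats D 92–69.
B beats C 113–48.
D beats A 122–39.
Every option loses at least one head-to-head, so there is no Condorcet winner.

none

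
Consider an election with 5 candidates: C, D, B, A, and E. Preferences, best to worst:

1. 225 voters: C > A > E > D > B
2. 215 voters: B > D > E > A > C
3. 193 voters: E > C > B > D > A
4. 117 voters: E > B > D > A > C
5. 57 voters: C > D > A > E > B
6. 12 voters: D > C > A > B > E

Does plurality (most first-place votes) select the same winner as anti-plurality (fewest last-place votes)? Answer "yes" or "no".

Plurality — first-place votes: C 282, D 12, B 215, A 0, E 310. Winner: E.
Anti-plurality — last-place votes: C 332, D 0, B 282, A 193, E 12. Winner: D.
The two methods disagree.

no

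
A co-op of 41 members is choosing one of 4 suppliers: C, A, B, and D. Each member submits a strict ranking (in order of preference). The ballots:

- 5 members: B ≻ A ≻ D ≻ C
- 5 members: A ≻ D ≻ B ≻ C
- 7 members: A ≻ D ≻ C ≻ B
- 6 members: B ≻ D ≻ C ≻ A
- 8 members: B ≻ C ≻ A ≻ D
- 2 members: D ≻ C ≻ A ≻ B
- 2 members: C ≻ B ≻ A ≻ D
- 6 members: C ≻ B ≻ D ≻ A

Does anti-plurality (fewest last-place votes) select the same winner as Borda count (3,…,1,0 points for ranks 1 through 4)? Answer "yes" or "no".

yes

Anti-plurality — last-place votes: C 10, A 12, B 9, D 10. Winner: B.
Borda — scores: C 57, A 58, B 78, D 53. Winner: B.
The two methods agree.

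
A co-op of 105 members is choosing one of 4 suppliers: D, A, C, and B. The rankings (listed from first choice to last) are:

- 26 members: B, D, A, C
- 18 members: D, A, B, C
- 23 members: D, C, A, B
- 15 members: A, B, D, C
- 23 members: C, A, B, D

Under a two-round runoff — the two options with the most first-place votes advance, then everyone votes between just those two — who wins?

Round 1 first-place votes: D 41, A 15, C 23, B 26.
D and B advance.
Runoff: D is preferred to B by 41 voters; B by 64.
B wins the runoff.

B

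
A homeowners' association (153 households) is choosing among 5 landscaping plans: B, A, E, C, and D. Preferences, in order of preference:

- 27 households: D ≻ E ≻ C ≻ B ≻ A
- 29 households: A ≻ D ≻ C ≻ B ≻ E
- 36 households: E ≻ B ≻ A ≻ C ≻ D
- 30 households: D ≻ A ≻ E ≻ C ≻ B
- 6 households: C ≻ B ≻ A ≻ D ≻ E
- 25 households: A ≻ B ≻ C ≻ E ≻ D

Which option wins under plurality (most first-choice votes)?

First-place votes: B 0, A 54, E 36, C 6, D 57.
D has the most first-place votes.

D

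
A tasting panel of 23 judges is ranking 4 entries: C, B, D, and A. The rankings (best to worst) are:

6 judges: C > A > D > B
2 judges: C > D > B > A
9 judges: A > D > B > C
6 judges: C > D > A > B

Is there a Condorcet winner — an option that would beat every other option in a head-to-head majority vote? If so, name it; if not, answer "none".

C vs B: 14–9 for C.
C vs D: 14–9 for C.
C vs A: 14–9 for C.
C beats every other option head-to-head.

C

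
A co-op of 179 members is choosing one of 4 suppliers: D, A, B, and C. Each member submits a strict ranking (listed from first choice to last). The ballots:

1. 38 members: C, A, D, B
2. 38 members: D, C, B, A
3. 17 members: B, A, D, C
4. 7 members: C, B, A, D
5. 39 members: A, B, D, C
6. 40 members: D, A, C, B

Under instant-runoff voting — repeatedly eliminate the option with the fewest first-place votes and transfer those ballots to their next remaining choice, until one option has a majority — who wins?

Round 1: D 78, A 39, B 17, C 45. Eliminate B.
Round 2: D 78, A 56, C 45. Eliminate C.
Round 3: D 78, A 101. A has a majority.

A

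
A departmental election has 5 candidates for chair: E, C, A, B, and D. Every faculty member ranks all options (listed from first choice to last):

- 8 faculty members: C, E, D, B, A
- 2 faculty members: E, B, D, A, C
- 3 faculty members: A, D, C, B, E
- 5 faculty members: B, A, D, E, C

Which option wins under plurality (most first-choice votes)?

C

First-place votes: E 2, C 8, A 3, B 5, D 0.
C has the most first-place votes.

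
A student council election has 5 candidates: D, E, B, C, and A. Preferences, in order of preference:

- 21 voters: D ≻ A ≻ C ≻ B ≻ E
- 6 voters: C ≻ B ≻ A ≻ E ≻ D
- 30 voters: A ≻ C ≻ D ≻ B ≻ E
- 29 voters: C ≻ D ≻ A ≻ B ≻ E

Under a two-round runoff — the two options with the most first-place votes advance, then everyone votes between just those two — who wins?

A

Round 1 first-place votes: D 21, E 0, B 0, C 35, A 30.
C and A advance.
Runoff: C is preferred to A by 35 voters; A by 51.
A wins the runoff.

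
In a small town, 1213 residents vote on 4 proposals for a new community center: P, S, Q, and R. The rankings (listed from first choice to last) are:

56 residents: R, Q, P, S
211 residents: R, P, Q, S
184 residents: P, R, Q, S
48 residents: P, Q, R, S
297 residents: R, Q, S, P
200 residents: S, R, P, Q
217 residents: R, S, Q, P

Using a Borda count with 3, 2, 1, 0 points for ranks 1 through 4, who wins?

P: 56·1 + 211·2 + 184·3 + 48·3 + 297·0 + 200·1 + 217·0 = 1374
S: 56·0 + 211·0 + 184·0 + 48·0 + 297·1 + 200·3 + 217·2 = 1331
Q: 56·2 + 211·1 + 184·1 + 48·2 + 297·2 + 200·0 + 217·1 = 1414
R: 56·3 + 211·3 + 184·2 + 48·1 + 297·3 + 200·2 + 217·3 = 3159
R has the highest Borda score (3159).

R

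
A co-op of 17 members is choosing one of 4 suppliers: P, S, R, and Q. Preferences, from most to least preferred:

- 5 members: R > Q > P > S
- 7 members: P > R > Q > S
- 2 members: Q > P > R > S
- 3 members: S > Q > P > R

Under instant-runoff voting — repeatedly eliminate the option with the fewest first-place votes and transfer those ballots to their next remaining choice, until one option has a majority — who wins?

P

Round 1: P 7, S 3, R 5, Q 2. Eliminate Q.
Round 2: P 9, S 3, R 5. P has a majority.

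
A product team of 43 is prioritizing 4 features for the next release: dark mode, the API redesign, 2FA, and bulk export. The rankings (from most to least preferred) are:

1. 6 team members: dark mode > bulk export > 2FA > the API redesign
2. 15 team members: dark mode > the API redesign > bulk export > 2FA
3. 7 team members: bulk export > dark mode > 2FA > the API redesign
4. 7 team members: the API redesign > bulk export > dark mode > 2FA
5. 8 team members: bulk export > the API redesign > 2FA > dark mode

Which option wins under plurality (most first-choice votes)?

First-place votes: dark mode 21, the API redesign 7, 2FA 0, bulk export 15.
dark mode has the most first-place votes.

dark mode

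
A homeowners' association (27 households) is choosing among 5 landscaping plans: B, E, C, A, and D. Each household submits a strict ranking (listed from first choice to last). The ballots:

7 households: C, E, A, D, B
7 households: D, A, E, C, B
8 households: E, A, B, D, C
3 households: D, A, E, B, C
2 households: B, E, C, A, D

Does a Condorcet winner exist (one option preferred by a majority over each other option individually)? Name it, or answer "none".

E vs B: 25–2 for E.
E vs C: 20–7 for E.
E vs A: 17–10 for E.
E vs D: 17–10 for E.
E beats every other option head-to-head.

E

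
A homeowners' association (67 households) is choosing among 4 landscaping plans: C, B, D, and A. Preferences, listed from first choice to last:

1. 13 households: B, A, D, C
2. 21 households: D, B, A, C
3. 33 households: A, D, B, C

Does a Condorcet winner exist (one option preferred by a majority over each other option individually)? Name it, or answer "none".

Checking pairwise contests:
B beats C 67–0.
D beats B 54–13.
A beats D 46–21.
B beats A 34–33.
Every option loses at least one head-to-head, so there is no Condorcet winner.

none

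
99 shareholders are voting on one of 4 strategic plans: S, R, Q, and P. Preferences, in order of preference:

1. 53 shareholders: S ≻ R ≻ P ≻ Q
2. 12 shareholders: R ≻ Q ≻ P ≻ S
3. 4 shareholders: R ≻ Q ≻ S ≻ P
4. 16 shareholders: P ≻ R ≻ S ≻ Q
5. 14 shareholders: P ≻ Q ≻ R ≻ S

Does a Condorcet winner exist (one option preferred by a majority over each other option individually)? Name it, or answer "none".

S vs R: 53–46 for S.
S vs Q: 69–30 for S.
S vs P: 57–42 for S.
S beats every other option head-to-head.

S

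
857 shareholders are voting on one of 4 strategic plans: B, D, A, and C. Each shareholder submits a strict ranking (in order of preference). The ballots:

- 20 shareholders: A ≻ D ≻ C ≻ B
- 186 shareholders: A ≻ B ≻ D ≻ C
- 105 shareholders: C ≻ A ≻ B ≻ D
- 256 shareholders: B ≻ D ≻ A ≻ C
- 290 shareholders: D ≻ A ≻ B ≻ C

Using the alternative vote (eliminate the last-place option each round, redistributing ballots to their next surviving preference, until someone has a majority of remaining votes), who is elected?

D

Round 1: B 256, D 290, A 206, C 105. Eliminate C.
Round 2: B 256, D 290, A 311. Eliminate B.
Round 3: D 546, A 311. D has a majority.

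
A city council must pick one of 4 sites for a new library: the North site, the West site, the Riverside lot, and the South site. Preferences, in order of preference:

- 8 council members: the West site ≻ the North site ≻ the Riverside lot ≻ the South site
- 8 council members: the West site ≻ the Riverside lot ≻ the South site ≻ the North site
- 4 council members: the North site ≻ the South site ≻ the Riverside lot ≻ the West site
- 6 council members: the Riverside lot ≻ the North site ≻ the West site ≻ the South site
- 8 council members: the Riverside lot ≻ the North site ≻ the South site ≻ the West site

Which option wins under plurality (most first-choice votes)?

First-place votes: the North site 4, the West site 16, the Riverside lot 14, the South site 0.
the West site has the most first-place votes.

the West site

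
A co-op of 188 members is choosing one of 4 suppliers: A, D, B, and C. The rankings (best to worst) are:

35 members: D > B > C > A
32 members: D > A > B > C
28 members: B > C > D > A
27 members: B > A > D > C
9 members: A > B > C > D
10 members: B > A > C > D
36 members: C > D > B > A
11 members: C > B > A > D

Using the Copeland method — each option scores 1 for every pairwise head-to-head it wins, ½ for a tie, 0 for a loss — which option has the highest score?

A: loses to D, B, and C → score 0.
D: beats A and B; ties C → score 2.5.
B: beats A and C; loses to D → score 2.
C: beats A; ties D; loses to B → score 1.5.
D has the best pairwise record.

D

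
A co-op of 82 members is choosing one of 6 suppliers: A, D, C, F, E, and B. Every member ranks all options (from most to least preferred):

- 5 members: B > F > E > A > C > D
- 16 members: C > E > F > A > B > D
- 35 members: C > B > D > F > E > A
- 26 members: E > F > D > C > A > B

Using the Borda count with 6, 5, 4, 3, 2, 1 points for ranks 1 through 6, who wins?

A: 5·3 + 16·3 + 35·1 + 26·2 = 150
D: 5·1 + 16·1 + 35·4 + 26·4 = 265
C: 5·2 + 16·6 + 35·6 + 26·3 = 394
F: 5·5 + 16·4 + 35·3 + 26·5 = 324
E: 5·4 + 16·5 + 35·2 + 26·6 = 326
B: 5·6 + 16·2 + 35·5 + 26·1 = 263
C has the highest Borda score (394).

C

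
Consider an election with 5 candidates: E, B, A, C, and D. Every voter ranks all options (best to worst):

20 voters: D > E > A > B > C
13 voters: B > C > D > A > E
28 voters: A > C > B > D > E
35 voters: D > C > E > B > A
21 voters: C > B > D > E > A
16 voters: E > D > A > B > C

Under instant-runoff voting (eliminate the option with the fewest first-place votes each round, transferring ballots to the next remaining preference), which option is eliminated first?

Round 1: E 16, B 13, A 28, C 21, D 55. Eliminate B.

B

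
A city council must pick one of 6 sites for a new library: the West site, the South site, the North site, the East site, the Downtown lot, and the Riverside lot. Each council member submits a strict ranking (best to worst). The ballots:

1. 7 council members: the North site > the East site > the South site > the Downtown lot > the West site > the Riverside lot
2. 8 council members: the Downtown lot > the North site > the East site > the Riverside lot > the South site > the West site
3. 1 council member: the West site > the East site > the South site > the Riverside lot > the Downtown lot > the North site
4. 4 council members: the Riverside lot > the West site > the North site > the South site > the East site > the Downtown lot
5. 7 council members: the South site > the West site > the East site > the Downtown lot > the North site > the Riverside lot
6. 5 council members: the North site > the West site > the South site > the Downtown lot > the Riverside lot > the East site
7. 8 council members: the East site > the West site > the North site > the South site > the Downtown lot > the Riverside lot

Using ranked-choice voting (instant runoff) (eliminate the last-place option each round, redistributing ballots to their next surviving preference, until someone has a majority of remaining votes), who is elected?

Round 1: the West site 1, the South site 7, the North site 12, the East site 8, the Downtown lot 8, the Riverside lot 4. Eliminate the West site.
Round 2: the South site 7, the North site 12, the East site 9, the Downtown lot 8, the Riverside lot 4. Eliminate the Riverside lot.
Round 3: the South site 7, the North site 16, the East site 9, the Downtown lot 8. Eliminate the South site.
Round 4: the North site 16, the East site 16, the Downtown lot 8. Eliminate the Downtown lot.
Round 5: the North site 24, the East site 16. The North site has a majority.

the North site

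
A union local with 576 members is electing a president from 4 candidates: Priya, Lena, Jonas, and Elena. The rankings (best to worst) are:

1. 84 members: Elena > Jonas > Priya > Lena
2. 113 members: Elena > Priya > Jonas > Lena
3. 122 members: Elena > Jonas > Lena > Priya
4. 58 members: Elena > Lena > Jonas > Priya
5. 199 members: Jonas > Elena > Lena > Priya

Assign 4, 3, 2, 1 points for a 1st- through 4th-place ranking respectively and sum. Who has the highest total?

Priya: 84·2 + 113·3 + 122·1 + 58·1 + 199·1 = 886
Lena: 84·1 + 113·1 + 122·2 + 58·3 + 199·2 = 1013
Jonas: 84·3 + 113·2 + 122·3 + 58·2 + 199·4 = 1756
Elena: 84·4 + 113·4 + 122·4 + 58·4 + 199·3 = 2105
Elena has the highest Borda score (2105).

Elena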